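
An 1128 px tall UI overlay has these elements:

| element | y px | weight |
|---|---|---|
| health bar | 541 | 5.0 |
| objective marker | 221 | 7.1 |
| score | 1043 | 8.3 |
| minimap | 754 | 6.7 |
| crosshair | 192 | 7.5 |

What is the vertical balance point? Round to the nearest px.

Σw = 5.0 + 7.1 + 8.3 + 6.7 + 7.5 = 34.6.
Σw·y = 5.0·541 + 7.1·221 + 8.3·1043 + 6.7·754 + 7.5·192 = 19422.8, so ȳ = 19422.8/34.6 ≈ 561.35.

y ≈ 561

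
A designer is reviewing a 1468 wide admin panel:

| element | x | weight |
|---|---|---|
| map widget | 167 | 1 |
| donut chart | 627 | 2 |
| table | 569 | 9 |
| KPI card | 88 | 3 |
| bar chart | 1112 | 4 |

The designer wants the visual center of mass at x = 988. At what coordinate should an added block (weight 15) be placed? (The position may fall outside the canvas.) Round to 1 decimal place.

New total weight: (1 + 2 + 9 + 3 + 4) + 15 = 34.
x: target moment 34×988 = 33592; current 1·167 + 2·627 + 9·569 + 3·88 + 4·1112 = 11254; the added block supplies 22338, so x = 22338/15 ≈ 1489.20.

x ≈ 1489.2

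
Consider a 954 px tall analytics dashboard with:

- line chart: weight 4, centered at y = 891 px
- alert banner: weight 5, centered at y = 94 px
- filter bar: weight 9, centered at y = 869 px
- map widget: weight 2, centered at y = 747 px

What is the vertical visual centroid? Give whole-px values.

y ≈ 667

Total weight = 4 + 5 + 9 + 2 = 20.
y-moment: 4·891 + 5·94 + 9·869 + 2·747 = 13349; centroid 13349/20 ≈ 667.45.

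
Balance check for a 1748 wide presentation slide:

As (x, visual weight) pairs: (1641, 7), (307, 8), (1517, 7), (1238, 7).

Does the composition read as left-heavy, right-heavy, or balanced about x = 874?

right-heavy

Total weight = 7 + 8 + 7 + 7 = 29.
x: (7·1641 + 8·307 + 7·1517 + 7·1238) / 29 = 33228 / 29 ≈ 1145.79
1145.8 lies right of the midline 874, so the layout is right-heavy.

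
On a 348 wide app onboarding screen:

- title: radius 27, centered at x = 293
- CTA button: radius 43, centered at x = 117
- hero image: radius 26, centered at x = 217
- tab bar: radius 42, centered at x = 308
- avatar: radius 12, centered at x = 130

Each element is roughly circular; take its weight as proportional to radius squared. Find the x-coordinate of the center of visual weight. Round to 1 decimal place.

x ≈ 220.6

r² weights: title 27² = 729, CTA button 43² = 1849, hero image 26² = 676, tab bar 42² = 1764, avatar 12² = 144. Total = 5162.
Σw·x = 729·293 + 1849·117 + 676·217 + 1764·308 + 144·130 = 1138654, so x̄ = 1138654/5162 ≈ 220.58.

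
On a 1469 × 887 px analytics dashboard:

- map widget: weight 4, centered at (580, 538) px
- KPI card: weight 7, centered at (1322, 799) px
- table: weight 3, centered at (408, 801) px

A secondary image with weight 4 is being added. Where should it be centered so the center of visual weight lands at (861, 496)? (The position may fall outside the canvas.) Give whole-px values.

With the secondary image, Σw becomes 4 + 7 + 3 + 4 = 18.
x: need Σw·x = 18·861 = 15498. Existing = 4·580 + 7·1322 + 3·408 = 12798. Remainder 2700 / 4 ≈ 675.00.
y: need Σw·y = 18·496 = 8928. Existing = 4·538 + 7·799 + 3·801 = 10148. Remainder -1220 / 4 ≈ -305.00.

(675, -305)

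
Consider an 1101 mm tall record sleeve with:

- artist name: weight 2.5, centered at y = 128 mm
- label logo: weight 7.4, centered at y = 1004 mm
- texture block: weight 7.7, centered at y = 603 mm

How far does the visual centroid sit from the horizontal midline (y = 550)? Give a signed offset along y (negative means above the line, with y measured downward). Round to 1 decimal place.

≈ 154.1 mm

Total weight = 2.5 + 7.4 + 7.7 = 17.6.
y-moment: 2.5·128 + 7.4·1004 + 7.7·603 = 12392.7; centroid 12392.7/17.6 ≈ 704.13.
Offset from y = 550: 704.13 − 550 ≈ 154.13.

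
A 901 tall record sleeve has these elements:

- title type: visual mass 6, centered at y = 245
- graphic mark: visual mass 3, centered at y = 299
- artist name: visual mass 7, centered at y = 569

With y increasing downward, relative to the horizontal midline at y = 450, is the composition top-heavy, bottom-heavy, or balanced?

Total weight = 6 + 3 + 7 = 16.
Σw·y = 6·245 + 3·299 + 7·569 = 6350, so ȳ = 6350/16 ≈ 396.88.
396.9 vs midline 450 → top-heavy.

top-heavy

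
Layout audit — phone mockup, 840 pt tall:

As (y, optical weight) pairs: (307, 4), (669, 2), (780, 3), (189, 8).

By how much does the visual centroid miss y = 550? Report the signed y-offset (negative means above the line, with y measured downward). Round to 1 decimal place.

≈ -172.5 pt

Σw = 4 + 2 + 3 + 8 = 17.
y: (4·307 + 2·669 + 3·780 + 8·189) / 17 = 6418 / 17 ≈ 377.53
Offset from y = 550: 377.53 − 550 ≈ -172.47.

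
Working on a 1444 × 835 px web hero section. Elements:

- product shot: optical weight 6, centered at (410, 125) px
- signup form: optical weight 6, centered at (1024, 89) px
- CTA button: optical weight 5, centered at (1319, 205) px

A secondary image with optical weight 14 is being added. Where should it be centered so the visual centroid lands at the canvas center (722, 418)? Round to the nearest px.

(513, 761)

With the secondary image, Σw becomes 6 + 6 + 5 + 14 = 31.
x: need Σw·x = 31·722 = 22382. Existing = 6·410 + 6·1024 + 5·1319 = 15199. Remainder 7183 / 14 ≈ 513.07.
y: need Σw·y = 31·418 = 12958. Existing = 6·125 + 6·89 + 5·205 = 2309. Remainder 10649 / 14 ≈ 760.64.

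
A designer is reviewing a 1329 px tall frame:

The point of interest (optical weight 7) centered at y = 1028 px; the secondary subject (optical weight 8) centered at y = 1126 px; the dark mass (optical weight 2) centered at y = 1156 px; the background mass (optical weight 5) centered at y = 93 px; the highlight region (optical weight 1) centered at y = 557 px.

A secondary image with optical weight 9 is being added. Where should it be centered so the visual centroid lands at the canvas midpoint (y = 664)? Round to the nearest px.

With the secondary image, Σw becomes 7 + 8 + 2 + 5 + 1 + 9 = 32.
Along y: (19538 + 9·y) / 32 = 664 (existing moment 7·1028 + 8·1126 + 2·1156 + 5·93 + 1·557 = 19538) ⇒ y = (21248 − 19538) / 9 ≈ 190.00.

y ≈ 190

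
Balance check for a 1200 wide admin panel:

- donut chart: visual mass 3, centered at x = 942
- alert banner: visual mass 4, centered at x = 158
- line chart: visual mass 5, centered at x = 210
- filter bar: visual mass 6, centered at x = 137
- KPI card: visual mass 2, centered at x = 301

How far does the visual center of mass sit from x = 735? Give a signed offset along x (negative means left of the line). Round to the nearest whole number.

≈ -438

Weights sum to 3 + 4 + 5 + 6 + 2 = 20.
Σw·x = 3·942 + 4·158 + 5·210 + 6·137 + 2·301 = 5932, so x̄ = 5932/20 ≈ 296.60.
Against x = 735, that's 296.60 − 735 = -438.40.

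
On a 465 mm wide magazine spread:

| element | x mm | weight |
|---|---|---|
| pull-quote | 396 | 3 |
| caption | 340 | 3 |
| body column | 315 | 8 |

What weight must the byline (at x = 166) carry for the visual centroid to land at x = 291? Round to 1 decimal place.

Fixed elements: Σw = 3 + 3 + 8 = 14, Σw·x = 3·396 + 3·340 + 8·315 = 4728.
Balance at x = 291 requires (4728 + w·166) / (14 + w) = 291.
So w = (291·14 − 4728)/(166 − 291) = -654/-125 ≈ 5.23.

w ≈ 5.2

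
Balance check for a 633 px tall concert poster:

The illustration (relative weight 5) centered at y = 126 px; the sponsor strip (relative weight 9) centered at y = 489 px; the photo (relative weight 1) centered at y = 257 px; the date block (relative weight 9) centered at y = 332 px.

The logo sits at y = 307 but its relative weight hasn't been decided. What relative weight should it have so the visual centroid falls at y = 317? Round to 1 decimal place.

w ≈ 66.8

Fixed elements: Σw = 5 + 9 + 1 + 9 = 24, Σw·y = 5·126 + 9·489 + 1·257 + 9·332 = 8276.
Set Σw·y/Σw = 317: (8276 + 307w) = 317·(24 + w).
Rearranging, w·(307 − 317) = 317·24 − 8276 = -668, so w ≈ -668/-10 = 66.80.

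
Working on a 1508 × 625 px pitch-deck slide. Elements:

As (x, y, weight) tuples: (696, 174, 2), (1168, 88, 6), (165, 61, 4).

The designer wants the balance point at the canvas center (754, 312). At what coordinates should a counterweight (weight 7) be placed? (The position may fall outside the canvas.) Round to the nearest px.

After adding the counterweight, total weight = 2 + 6 + 4 + 7 = 19.
x: need Σw·x = 19·754 = 14326. Existing = 2·696 + 6·1168 + 4·165 = 9060. Remainder 5266 / 7 ≈ 752.29.
y: need Σw·y = 19·312 = 5928. Existing = 2·174 + 6·88 + 4·61 = 1120. Remainder 4808 / 7 ≈ 686.86.

(752, 687)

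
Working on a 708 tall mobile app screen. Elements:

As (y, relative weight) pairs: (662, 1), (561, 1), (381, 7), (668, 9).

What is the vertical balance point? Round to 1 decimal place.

y ≈ 550.1

Weights sum to 1 + 1 + 7 + 9 = 18.
Σw·y = 1·662 + 1·561 + 7·381 + 9·668 = 9902, so ȳ = 9902/18 ≈ 550.11.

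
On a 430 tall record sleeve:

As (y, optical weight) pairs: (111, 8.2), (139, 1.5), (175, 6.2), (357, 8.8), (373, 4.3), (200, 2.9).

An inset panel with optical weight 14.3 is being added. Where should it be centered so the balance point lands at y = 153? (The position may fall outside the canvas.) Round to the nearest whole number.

After adding the inset panel, total weight = 8.2 + 1.5 + 6.2 + 8.8 + 4.3 + 2.9 + 14.3 = 46.2.
Along y: (7529.2 + 14.3·y) / 46.2 = 153 (existing moment 8.2·111 + 1.5·139 + 6.2·175 + 8.8·357 + 4.3·373 + 2.9·200 = 7529.2) ⇒ y = (7068.6 − 7529.2) / 14.3 ≈ -32.21.

y ≈ -32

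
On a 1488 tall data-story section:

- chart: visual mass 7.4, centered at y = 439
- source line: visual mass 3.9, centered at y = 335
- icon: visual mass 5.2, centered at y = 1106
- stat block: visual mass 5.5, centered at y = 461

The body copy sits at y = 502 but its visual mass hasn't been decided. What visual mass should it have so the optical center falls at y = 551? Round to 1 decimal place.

w ≈ 14.7

Existing Σw = 22.0 (7.4 + 3.9 + 5.2 + 5.5); existing moment 7.4·439 + 3.9·335 + 5.2·1106 + 5.5·461 = 12841.8.
Set Σw·y/Σw = 551: (12841.8 + 502w) = 551·(22.0 + w).
So w = (551·22.0 − 12841.8)/(502 − 551) = -719.8/-49 ≈ 14.69.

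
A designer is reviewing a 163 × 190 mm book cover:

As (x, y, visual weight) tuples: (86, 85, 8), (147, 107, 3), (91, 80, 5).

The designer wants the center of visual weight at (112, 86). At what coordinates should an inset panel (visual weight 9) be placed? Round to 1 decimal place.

(135.1, 83.2)

After adding the inset panel, total weight = 8 + 3 + 5 + 9 = 25.
Along x: (1584 + 9·x) / 25 = 112 (existing moment 8·86 + 3·147 + 5·91 = 1584) ⇒ x = (2800 − 1584) / 9 ≈ 135.11.
Along y: (1401 + 9·y) / 25 = 86 (existing moment 8·85 + 3·107 + 5·80 = 1401) ⇒ y = (2150 − 1401) / 9 ≈ 83.22.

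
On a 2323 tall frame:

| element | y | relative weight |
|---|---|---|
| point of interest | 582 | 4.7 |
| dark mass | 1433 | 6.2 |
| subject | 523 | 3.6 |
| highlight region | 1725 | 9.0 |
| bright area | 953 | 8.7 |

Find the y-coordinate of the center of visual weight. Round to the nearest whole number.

Σw = 4.7 + 6.2 + 3.6 + 9.0 + 8.7 = 32.2.
Σw·y = 4.7·582 + 6.2·1433 + 3.6·523 + 9.0·1725 + 8.7·953 = 37318.9, so ȳ = 37318.9/32.2 ≈ 1158.97.

y ≈ 1159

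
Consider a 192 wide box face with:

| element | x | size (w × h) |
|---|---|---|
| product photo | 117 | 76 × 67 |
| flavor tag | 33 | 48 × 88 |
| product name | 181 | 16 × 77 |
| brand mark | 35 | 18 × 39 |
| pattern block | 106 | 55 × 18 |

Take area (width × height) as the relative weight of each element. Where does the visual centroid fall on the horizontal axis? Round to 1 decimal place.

Areas → weights: product photo 76·67 = 5092, flavor tag 48·88 = 4224, product name 16·77 = 1232, brand mark 18·39 = 702, pattern block 55·18 = 990; Σw = 12240.
Σw·x = 5092·117 + 4224·33 + 1232·181 + 702·35 + 990·106 = 1087658, so x̄ = 1087658/12240 ≈ 88.86.

x ≈ 88.9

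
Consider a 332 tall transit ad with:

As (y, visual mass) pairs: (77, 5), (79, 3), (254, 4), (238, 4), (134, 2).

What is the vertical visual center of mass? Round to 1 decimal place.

Total weight = 5 + 3 + 4 + 4 + 2 = 18.
y: (5·77 + 3·79 + 4·254 + 4·238 + 2·134) / 18 = 2858 / 18 ≈ 158.78

y ≈ 158.8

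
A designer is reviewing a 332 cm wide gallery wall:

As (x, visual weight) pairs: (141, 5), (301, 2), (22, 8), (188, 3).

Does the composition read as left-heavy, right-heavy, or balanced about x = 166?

Σw = 5 + 2 + 8 + 3 = 18.
x: (5·141 + 2·301 + 8·22 + 3·188) / 18 = 2047 / 18 ≈ 113.72
113.7 vs midline 166 → left-heavy.

left-heavy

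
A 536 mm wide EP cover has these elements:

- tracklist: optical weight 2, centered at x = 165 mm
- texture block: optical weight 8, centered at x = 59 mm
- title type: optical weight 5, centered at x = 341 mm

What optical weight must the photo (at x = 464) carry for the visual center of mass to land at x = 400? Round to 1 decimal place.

w ≈ 54.6

Fixed elements: Σw = 2 + 8 + 5 = 15, Σw·x = 2·165 + 8·59 + 5·341 = 2507.
Balance at x = 400 requires (2507 + w·464) / (15 + w) = 400.
So w = (400·15 − 2507)/(464 − 400) = 3493/64 ≈ 54.58.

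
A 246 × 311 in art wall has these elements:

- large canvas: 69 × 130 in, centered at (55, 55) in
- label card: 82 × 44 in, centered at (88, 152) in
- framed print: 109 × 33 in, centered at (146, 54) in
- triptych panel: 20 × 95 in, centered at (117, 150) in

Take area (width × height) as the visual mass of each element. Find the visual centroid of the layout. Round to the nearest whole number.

(86, 84)

Areas → weights: large canvas 69·130 = 8970, label card 82·44 = 3608, framed print 109·33 = 3597, triptych panel 20·95 = 1900; Σw = 18075.
x: (8970·55 + 3608·88 + 3597·146 + 1900·117) / 18075 = 1558316 / 18075 ≈ 86.21
y: (8970·55 + 3608·152 + 3597·54 + 1900·150) / 18075 = 1521004 / 18075 ≈ 84.15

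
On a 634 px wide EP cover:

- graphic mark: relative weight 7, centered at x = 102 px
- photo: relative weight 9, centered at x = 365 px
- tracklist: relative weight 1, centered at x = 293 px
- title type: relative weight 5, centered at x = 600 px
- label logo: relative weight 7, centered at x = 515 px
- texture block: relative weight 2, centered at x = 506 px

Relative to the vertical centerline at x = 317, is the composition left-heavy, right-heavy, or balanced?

right-heavy

Σw = 7 + 9 + 1 + 5 + 7 + 2 = 31.
x-moment: 7·102 + 9·365 + 1·293 + 5·600 + 7·515 + 2·506 = 11909; centroid 11909/31 ≈ 384.16.
384.2 lies right of the midline 317, so the layout is right-heavy.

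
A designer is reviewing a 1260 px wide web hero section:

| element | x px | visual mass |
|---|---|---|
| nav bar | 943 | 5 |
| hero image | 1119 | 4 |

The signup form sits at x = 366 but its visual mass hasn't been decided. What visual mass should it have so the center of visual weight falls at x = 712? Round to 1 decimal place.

Known weights sum to 5 + 4 = 9; their moment is 5·943 + 4·1119 = 9191.
Set Σw·x/Σw = 712: (9191 + 366w) = 712·(9 + w).
Solving: w = (712·9 − 9191) / (366 − 712) = -2783 / -346 ≈ 8.04.

w ≈ 8.0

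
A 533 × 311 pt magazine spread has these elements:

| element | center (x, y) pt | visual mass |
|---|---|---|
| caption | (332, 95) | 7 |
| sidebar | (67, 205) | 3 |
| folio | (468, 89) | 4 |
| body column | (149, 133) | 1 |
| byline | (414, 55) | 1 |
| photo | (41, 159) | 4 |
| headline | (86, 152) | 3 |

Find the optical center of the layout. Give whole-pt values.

(234, 127)

Σw = 7 + 3 + 4 + 1 + 1 + 4 + 3 = 23.
x-moment: 7·332 + 3·67 + 4·468 + 1·149 + 1·414 + 4·41 + 3·86 = 5382; centroid 5382/23 ≈ 234.00.
y-moment: 7·95 + 3·205 + 4·89 + 1·133 + 1·55 + 4·159 + 3·152 = 2916; centroid 2916/23 ≈ 126.78.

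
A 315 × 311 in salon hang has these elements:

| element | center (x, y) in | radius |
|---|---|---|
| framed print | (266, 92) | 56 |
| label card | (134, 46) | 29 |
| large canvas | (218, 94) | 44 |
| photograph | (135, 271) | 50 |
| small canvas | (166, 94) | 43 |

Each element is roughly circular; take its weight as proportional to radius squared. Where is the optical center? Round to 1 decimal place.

(196.2, 132.6)

r² weights: framed print 56² = 3136, label card 29² = 841, large canvas 44² = 1936, photograph 50² = 2500, small canvas 43² = 1849. Total = 10262.
x: (3136·266 + 841·134 + 1936·218 + 2500·135 + 1849·166) / 10262 = 2013352 / 10262 ≈ 196.19
y: (3136·92 + 841·46 + 1936·94 + 2500·271 + 1849·94) / 10262 = 1360488 / 10262 ≈ 132.58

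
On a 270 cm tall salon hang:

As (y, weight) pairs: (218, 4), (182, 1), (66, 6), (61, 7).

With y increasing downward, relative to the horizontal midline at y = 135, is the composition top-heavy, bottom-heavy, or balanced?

top-heavy

Weights sum to 4 + 1 + 6 + 7 = 18.
y: (4·218 + 1·182 + 6·66 + 7·61) / 18 = 1877 / 18 ≈ 104.28
104.3 lies above (smaller y than) the midline 135, so the layout is top-heavy.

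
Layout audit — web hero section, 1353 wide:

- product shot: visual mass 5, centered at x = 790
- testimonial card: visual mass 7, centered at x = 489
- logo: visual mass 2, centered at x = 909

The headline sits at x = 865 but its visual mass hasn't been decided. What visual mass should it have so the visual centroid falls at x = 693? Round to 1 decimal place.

w ≈ 3.0

Fixed elements: Σw = 5 + 7 + 2 = 14, Σw·x = 5·790 + 7·489 + 2·909 = 9191.
Balance at x = 693 requires (9191 + w·865) / (14 + w) = 693.
Solving: w = (693·14 − 9191) / (865 − 693) = 511 / 172 ≈ 2.97.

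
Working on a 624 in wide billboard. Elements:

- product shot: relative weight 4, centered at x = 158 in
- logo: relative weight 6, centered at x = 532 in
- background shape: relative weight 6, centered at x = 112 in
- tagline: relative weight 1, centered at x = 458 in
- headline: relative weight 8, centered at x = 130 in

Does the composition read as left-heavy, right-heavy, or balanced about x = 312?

left-heavy

Total weight = 4 + 6 + 6 + 1 + 8 = 25.
Σw·x = 4·158 + 6·532 + 6·112 + 1·458 + 8·130 = 5994, so x̄ = 5994/25 ≈ 239.76.
239.8 lies left of the midline 312, so the layout is left-heavy.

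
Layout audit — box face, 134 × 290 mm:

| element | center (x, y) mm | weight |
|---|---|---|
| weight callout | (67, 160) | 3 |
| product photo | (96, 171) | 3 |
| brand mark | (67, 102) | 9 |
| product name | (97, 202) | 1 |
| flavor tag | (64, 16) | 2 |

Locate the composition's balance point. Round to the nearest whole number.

(73, 119)

Σw = 3 + 3 + 9 + 1 + 2 = 18.
x-moment: 3·67 + 3·96 + 9·67 + 1·97 + 2·64 = 1317; centroid 1317/18 ≈ 73.17.
y-moment: 3·160 + 3·171 + 9·102 + 1·202 + 2·16 = 2145; centroid 2145/18 ≈ 119.17.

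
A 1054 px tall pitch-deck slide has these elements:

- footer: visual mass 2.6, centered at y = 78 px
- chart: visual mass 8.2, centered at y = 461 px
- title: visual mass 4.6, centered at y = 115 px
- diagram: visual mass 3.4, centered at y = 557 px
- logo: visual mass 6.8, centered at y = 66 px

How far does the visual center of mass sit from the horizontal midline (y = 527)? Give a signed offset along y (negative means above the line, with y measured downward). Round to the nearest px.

Total weight = 2.6 + 8.2 + 4.6 + 3.4 + 6.8 = 25.6.
Σw·y = 2.6·78 + 8.2·461 + 4.6·115 + 3.4·557 + 6.8·66 = 6854.6, so ȳ = 6854.6/25.6 ≈ 267.76.
Offset from y = 527: 267.76 − 527 ≈ -259.24.

≈ -259 px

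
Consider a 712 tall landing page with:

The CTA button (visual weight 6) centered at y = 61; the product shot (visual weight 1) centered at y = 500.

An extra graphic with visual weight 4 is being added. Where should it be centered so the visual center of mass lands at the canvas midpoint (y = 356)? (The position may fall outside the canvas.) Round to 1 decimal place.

y ≈ 762.5

After adding the extra graphic, total weight = 6 + 1 + 4 = 11.
y: target moment 11×356 = 3916; current 6·61 + 1·500 = 866; the extra graphic supplies 3050, so y = 3050/4 ≈ 762.50.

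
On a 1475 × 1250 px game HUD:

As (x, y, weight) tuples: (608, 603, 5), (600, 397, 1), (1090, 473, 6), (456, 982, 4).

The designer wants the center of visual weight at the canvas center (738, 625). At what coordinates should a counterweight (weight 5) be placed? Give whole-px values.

(699, 589)

New total weight: (5 + 1 + 6 + 4) + 5 = 21.
x: target moment 21×738 = 15498; current 5·608 + 1·600 + 6·1090 + 4·456 = 12004; the counterweight supplies 3494, so x = 3494/5 ≈ 698.80.
y: target moment 21×625 = 13125; current 5·603 + 1·397 + 6·473 + 4·982 = 10178; the counterweight supplies 2947, so y = 2947/5 ≈ 589.40.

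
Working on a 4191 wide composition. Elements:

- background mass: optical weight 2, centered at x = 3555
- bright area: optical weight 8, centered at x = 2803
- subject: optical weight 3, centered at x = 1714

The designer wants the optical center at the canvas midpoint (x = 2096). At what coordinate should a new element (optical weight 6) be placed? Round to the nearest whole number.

x ≈ 858

After adding the new element, total weight = 2 + 8 + 3 + 6 = 19.
x: need Σw·x = 19·2096 = 39824. Existing = 2·3555 + 8·2803 + 3·1714 = 34676. Remainder 5148 / 6 ≈ 858.00.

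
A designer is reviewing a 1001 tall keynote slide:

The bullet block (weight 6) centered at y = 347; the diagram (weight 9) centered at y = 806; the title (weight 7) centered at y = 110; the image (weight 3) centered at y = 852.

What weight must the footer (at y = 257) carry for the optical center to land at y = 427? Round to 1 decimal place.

w ≈ 11.7

Known weights sum to 6 + 9 + 7 + 3 = 25; their moment is 6·347 + 9·806 + 7·110 + 3·852 = 12662.
Set Σw·y/Σw = 427: (12662 + 257w) = 427·(25 + w).
Rearranging, w·(257 − 427) = 427·25 − 12662 = -1987, so w ≈ -1987/-170 = 11.69.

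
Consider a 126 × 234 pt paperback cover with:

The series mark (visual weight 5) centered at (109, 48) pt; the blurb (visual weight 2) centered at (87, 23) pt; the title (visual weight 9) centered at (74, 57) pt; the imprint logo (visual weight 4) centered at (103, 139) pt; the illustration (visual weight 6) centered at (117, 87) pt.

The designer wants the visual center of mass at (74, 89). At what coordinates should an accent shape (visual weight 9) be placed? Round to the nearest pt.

With the accent shape, Σw becomes 5 + 2 + 9 + 4 + 6 + 9 = 35.
x: target moment 35×74 = 2590; current 5·109 + 2·87 + 9·74 + 4·103 + 6·117 = 2499; the accent shape supplies 91, so x = 91/9 ≈ 10.11.
y: target moment 35×89 = 3115; current 5·48 + 2·23 + 9·57 + 4·139 + 6·87 = 1877; the accent shape supplies 1238, so y = 1238/9 ≈ 137.56.

(10, 138)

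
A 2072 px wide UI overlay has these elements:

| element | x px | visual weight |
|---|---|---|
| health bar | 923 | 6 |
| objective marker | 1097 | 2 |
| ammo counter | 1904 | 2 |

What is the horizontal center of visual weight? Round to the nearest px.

x ≈ 1154

Weights sum to 6 + 2 + 2 = 10.
x-moment: 6·923 + 2·1097 + 2·1904 = 11540; centroid 11540/10 ≈ 1154.00.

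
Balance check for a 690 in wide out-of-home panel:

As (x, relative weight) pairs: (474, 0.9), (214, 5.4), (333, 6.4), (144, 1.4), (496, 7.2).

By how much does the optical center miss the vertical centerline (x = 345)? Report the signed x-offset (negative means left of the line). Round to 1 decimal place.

Total weight = 0.9 + 5.4 + 6.4 + 1.4 + 7.2 = 21.3.
x-moment: 0.9·474 + 5.4·214 + 6.4·333 + 1.4·144 + 7.2·496 = 7486.2; centroid 7486.2/21.3 ≈ 351.46.
Offset from x = 345: 351.46 − 345 ≈ 6.46.

≈ 6.5 in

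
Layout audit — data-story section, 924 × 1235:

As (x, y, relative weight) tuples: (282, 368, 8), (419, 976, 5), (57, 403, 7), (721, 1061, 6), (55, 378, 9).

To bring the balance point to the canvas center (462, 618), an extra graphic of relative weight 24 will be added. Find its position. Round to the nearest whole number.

(737, 669)

New total weight: (8 + 5 + 7 + 6 + 9) + 24 = 59.
x: target moment 59×462 = 27258; current 8·282 + 5·419 + 7·57 + 6·721 + 9·55 = 9571; the extra graphic supplies 17687, so x = 17687/24 ≈ 736.96.
y: target moment 59×618 = 36462; current 8·368 + 5·976 + 7·403 + 6·1061 + 9·378 = 20413; the extra graphic supplies 16049, so y = 16049/24 ≈ 668.71.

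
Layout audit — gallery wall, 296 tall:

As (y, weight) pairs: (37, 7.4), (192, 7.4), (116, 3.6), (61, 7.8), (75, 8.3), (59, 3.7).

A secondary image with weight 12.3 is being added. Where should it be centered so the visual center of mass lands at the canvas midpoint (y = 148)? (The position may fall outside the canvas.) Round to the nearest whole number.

New total weight: (7.4 + 7.4 + 3.6 + 7.8 + 8.3 + 3.7) + 12.3 = 50.5.
y: need Σw·y = 50.5·148 = 7474.0. Existing = 7.4·37 + 7.4·192 + 3.6·116 + 7.8·61 + 8.3·75 + 3.7·59 = 3428.8. Remainder 4045.2 / 12.3 ≈ 328.88.

y ≈ 329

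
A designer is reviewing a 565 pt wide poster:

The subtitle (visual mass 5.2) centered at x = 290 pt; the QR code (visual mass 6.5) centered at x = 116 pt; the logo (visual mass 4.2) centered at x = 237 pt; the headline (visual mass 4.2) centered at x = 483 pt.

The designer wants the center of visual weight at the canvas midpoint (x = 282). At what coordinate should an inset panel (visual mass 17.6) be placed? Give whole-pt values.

New total weight: (5.2 + 6.5 + 4.2 + 4.2) + 17.6 = 37.7.
Along x: (5286.0 + 17.6·x) / 37.7 = 282 (existing moment 5.2·290 + 6.5·116 + 4.2·237 + 4.2·483 = 5286.0) ⇒ x = (10631.4 − 5286.0) / 17.6 ≈ 303.72.

x ≈ 304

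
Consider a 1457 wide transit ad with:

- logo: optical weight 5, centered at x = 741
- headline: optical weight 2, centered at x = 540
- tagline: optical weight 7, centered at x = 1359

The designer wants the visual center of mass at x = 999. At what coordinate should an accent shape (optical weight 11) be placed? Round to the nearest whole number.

x ≈ 971

With the accent shape, Σw becomes 5 + 2 + 7 + 11 = 25.
x: target moment 25×999 = 24975; current 5·741 + 2·540 + 7·1359 = 14298; the accent shape supplies 10677, so x = 10677/11 ≈ 970.64.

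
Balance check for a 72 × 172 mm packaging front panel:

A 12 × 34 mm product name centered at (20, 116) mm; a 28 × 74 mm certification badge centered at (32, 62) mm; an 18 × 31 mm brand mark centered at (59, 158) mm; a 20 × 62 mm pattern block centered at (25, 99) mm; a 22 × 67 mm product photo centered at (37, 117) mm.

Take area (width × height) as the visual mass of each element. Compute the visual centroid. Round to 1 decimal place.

Taking area as weight: product name 12·34 = 408, certification badge 28·74 = 2072, brand mark 18·31 = 558, pattern block 20·62 = 1240, product photo 22·67 = 1474. Sum 5752.
Σw·x = 408·20 + 2072·32 + 558·59 + 1240·25 + 1474·37 = 192924, so x̄ = 192924/5752 ≈ 33.54.
Σw·y = 408·116 + 2072·62 + 558·158 + 1240·99 + 1474·117 = 559174, so ȳ = 559174/5752 ≈ 97.21.

(33.5, 97.2)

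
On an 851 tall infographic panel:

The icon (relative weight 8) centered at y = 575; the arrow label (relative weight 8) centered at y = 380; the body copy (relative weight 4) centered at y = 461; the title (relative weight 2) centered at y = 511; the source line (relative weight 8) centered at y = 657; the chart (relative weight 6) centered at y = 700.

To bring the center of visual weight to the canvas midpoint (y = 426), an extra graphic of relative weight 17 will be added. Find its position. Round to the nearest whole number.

y ≈ 154

New total weight: (8 + 8 + 4 + 2 + 8 + 6) + 17 = 53.
y: need Σw·y = 53·426 = 22578. Existing = 8·575 + 8·380 + 4·461 + 2·511 + 8·657 + 6·700 = 19962. Remainder 2616 / 17 ≈ 153.88.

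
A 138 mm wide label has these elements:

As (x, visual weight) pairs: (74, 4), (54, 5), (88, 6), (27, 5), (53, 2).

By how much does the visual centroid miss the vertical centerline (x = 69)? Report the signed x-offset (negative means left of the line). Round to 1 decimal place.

Σw = 4 + 5 + 6 + 5 + 2 = 22.
Σw·x = 4·74 + 5·54 + 6·88 + 5·27 + 2·53 = 1335, so x̄ = 1335/22 ≈ 60.68.
Difference: 60.68 − 69 ≈ -8.32.

≈ -8.3 mm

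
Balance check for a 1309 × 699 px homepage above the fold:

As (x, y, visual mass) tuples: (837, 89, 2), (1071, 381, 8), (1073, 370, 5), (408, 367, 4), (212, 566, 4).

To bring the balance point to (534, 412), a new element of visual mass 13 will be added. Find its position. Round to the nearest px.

(87, 463)

With the new element, Σw becomes 2 + 8 + 5 + 4 + 4 + 13 = 36.
Along x: (18087 + 13·x) / 36 = 534 (existing moment 2·837 + 8·1071 + 5·1073 + 4·408 + 4·212 = 18087) ⇒ x = (19224 − 18087) / 13 ≈ 87.46.
Along y: (8808 + 13·y) / 36 = 412 (existing moment 2·89 + 8·381 + 5·370 + 4·367 + 4·566 = 8808) ⇒ y = (14832 − 8808) / 13 ≈ 463.38.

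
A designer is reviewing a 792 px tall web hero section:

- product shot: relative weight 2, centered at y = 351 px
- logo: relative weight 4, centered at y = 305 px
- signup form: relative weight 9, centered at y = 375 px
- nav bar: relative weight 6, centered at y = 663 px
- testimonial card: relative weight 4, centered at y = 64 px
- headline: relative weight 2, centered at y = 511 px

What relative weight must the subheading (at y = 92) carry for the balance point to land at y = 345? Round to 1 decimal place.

Known weights sum to 2 + 4 + 9 + 6 + 4 + 2 = 27; their moment is 2·351 + 4·305 + 9·375 + 6·663 + 4·64 + 2·511 = 10553.
Balance at y = 345 requires (10553 + w·92) / (27 + w) = 345.
Solving: w = (345·27 − 10553) / (92 − 345) = -1238 / -253 ≈ 4.89.

w ≈ 4.9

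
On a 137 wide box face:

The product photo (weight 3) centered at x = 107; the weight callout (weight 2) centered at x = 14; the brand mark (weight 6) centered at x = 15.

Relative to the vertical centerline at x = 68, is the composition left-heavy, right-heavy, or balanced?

Σw = 3 + 2 + 6 = 11.
x: (3·107 + 2·14 + 6·15) / 11 = 439 / 11 ≈ 39.91
39.9 vs midline 68 → left-heavy.

left-heavy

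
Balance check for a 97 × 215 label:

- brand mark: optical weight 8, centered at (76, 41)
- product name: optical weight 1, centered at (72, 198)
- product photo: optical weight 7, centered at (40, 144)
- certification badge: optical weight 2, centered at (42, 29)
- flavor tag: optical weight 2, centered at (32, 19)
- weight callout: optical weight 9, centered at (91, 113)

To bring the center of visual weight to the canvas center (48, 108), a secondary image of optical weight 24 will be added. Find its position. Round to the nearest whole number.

(26, 128)

New total weight: (8 + 1 + 7 + 2 + 2 + 9) + 24 = 53.
Along x: (1927 + 24·x) / 53 = 48 (existing moment 8·76 + 1·72 + 7·40 + 2·42 + 2·32 + 9·91 = 1927) ⇒ x = (2544 − 1927) / 24 ≈ 25.71.
Along y: (2647 + 24·y) / 53 = 108 (existing moment 8·41 + 1·198 + 7·144 + 2·29 + 2·19 + 9·113 = 2647) ⇒ y = (5724 − 2647) / 24 ≈ 128.21.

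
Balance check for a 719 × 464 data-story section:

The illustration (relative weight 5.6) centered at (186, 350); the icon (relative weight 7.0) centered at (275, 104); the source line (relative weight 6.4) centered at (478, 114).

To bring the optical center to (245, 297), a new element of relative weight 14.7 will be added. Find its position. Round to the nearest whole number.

(152, 448)

New total weight: (5.6 + 7.0 + 6.4) + 14.7 = 33.7.
x: target moment 33.7×245 = 8256.5; current 5.6·186 + 7.0·275 + 6.4·478 = 6025.8; the new element supplies 2230.7, so x = 2230.7/14.7 ≈ 151.75.
y: target moment 33.7×297 = 10008.9; current 5.6·350 + 7.0·104 + 6.4·114 = 3417.6; the new element supplies 6591.3, so y = 6591.3/14.7 ≈ 448.39.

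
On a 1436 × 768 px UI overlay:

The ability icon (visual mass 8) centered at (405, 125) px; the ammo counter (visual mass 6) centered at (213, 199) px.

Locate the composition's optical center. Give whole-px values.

(323, 157)

Σw = 8 + 6 = 14.
x: (8·405 + 6·213) / 14 = 4518 / 14 ≈ 322.71
y: (8·125 + 6·199) / 14 = 2194 / 14 ≈ 156.71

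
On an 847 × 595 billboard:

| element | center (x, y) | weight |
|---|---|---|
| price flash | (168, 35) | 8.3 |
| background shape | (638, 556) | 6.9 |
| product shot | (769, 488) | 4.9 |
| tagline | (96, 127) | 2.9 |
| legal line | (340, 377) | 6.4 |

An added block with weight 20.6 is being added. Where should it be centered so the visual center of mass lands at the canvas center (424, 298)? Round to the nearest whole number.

(446, 272)

After adding the added block, total weight = 8.3 + 6.9 + 4.9 + 2.9 + 6.4 + 20.6 = 50.0.
x: need Σw·x = 50.0·424 = 21200.0. Existing = 8.3·168 + 6.9·638 + 4.9·769 + 2.9·96 + 6.4·340 = 12019.1. Remainder 9180.9 / 20.6 ≈ 445.67.
y: need Σw·y = 50.0·298 = 14900.0. Existing = 8.3·35 + 6.9·556 + 4.9·488 + 2.9·127 + 6.4·377 = 9299.2. Remainder 5600.8 / 20.6 ≈ 271.88.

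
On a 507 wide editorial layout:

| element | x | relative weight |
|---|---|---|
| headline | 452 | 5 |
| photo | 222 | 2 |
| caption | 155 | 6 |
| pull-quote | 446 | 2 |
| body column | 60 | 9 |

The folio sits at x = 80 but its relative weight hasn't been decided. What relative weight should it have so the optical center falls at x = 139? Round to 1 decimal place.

Fixed elements: Σw = 5 + 2 + 6 + 2 + 9 = 24, Σw·x = 5·452 + 2·222 + 6·155 + 2·446 + 9·60 = 5066.
Set Σw·x/Σw = 139: (5066 + 80w) = 139·(24 + w).
Rearranging, w·(80 − 139) = 139·24 − 5066 = -1730, so w ≈ -1730/-59 = 29.32.

w ≈ 29.3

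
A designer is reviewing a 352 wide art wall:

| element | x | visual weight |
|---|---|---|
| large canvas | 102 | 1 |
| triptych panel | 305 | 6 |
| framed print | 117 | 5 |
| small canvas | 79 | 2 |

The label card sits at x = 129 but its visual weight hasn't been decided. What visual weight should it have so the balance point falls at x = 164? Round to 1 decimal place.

w ≈ 10.8

Fixed elements: Σw = 1 + 6 + 5 + 2 = 14, Σw·x = 1·102 + 6·305 + 5·117 + 2·79 = 2675.
For the centroid to hit 164: (2675 + w·129) / (14 + w) = 164.
Rearranging, w·(129 − 164) = 164·14 − 2675 = -379, so w ≈ -379/-35 = 10.83.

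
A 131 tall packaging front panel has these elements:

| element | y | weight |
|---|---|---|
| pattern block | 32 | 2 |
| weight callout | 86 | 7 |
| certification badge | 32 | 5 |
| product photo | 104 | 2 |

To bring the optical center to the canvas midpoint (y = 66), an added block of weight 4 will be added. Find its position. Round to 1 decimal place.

y ≈ 71.5

After adding the added block, total weight = 2 + 7 + 5 + 2 + 4 = 20.
y: target moment 20×66 = 1320; current 2·32 + 7·86 + 5·32 + 2·104 = 1034; the added block supplies 286, so y = 286/4 ≈ 71.50.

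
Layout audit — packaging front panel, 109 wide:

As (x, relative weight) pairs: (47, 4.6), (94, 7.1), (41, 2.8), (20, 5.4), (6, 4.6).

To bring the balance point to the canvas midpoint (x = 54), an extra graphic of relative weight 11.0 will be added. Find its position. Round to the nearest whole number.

x ≈ 71

After adding the extra graphic, total weight = 4.6 + 7.1 + 2.8 + 5.4 + 4.6 + 11.0 = 35.5.
Along x: (1134.0 + 11.0·x) / 35.5 = 54 (existing moment 4.6·47 + 7.1·94 + 2.8·41 + 5.4·20 + 4.6·6 = 1134.0) ⇒ x = (1917.0 − 1134.0) / 11.0 ≈ 71.18.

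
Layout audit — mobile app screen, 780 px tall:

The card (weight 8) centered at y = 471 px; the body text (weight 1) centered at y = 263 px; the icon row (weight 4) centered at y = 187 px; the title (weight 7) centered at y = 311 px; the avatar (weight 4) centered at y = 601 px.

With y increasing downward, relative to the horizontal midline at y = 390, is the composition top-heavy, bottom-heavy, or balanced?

balanced

Total weight = 8 + 1 + 4 + 7 + 4 = 24.
y-moment: 8·471 + 1·263 + 4·187 + 7·311 + 4·601 = 9360; centroid 9360/24 ≈ 390.00.
390.00 = 390 exactly: balanced.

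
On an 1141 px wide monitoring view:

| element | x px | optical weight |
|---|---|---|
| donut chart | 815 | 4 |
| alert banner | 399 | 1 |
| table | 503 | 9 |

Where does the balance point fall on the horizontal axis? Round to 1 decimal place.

x ≈ 584.7

Weights sum to 4 + 1 + 9 = 14.
Σw·x = 4·815 + 1·399 + 9·503 = 8186, so x̄ = 8186/14 ≈ 584.71.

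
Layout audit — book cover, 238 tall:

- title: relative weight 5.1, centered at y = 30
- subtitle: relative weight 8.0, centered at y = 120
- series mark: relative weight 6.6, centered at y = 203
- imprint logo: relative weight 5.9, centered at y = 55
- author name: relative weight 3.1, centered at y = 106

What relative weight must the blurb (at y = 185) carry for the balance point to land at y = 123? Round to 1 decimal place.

Fixed elements: Σw = 5.1 + 8.0 + 6.6 + 5.9 + 3.1 = 28.7, Σw·y = 5.1·30 + 8.0·120 + 6.6·203 + 5.9·55 + 3.1·106 = 3105.9.
Set Σw·y/Σw = 123: (3105.9 + 185w) = 123·(28.7 + w).
So w = (123·28.7 − 3105.9)/(185 − 123) = 424.2/62 ≈ 6.84.

w ≈ 6.8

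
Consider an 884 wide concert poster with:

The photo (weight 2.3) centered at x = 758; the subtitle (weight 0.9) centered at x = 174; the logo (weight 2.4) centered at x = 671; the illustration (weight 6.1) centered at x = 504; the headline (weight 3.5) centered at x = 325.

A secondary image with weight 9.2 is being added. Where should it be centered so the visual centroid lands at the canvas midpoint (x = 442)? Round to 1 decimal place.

With the secondary image, Σw becomes 2.3 + 0.9 + 2.4 + 6.1 + 3.5 + 9.2 = 24.4.
Along x: (7722.3 + 9.2·x) / 24.4 = 442 (existing moment 2.3·758 + 0.9·174 + 2.4·671 + 6.1·504 + 3.5·325 = 7722.3) ⇒ x = (10784.8 − 7722.3) / 9.2 ≈ 332.88.

x ≈ 332.9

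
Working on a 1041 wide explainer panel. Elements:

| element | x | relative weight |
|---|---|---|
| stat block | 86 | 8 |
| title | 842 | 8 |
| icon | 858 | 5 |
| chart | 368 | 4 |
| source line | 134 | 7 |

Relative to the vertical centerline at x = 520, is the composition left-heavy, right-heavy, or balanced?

Weights sum to 8 + 8 + 5 + 4 + 7 = 32.
x-moment: 8·86 + 8·842 + 5·858 + 4·368 + 7·134 = 14124; centroid 14124/32 ≈ 441.38.
441.4 lies left of the midline 520, so the layout is left-heavy.

left-heavy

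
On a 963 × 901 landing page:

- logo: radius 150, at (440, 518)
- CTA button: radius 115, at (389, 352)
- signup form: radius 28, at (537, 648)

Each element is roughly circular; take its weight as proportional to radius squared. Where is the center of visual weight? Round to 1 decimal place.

(423.6, 460.7)

Weights ∝ r²: logo 150² = 22500, CTA button 115² = 13225, signup form 28² = 784; Σw = 36509.
Σw·x = 22500·440 + 13225·389 + 784·537 = 15465533, so x̄ = 15465533/36509 ≈ 423.61.
Σw·y = 22500·518 + 13225·352 + 784·648 = 16818232, so ȳ = 16818232/36509 ≈ 460.66.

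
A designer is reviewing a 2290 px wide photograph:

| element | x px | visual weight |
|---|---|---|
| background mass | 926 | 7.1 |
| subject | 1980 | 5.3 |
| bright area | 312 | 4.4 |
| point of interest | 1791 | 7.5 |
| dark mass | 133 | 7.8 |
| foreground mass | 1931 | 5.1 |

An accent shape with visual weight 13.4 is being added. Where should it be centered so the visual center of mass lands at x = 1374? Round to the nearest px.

With the accent shape, Σw becomes 7.1 + 5.3 + 4.4 + 7.5 + 7.8 + 5.1 + 13.4 = 50.6.
x: target moment 50.6×1374 = 69524.4; current 7.1·926 + 5.3·1980 + 4.4·312 + 7.5·1791 + 7.8·133 + 5.1·1931 = 42759.4; the accent shape supplies 26765.0, so x = 26765.0/13.4 ≈ 1997.39.

x ≈ 1997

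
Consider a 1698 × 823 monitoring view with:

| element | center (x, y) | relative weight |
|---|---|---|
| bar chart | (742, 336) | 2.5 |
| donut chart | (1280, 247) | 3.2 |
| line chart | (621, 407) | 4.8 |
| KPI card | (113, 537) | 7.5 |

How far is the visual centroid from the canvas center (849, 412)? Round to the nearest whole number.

≈ 306

Total weight = 2.5 + 3.2 + 4.8 + 7.5 = 18.0.
x: (2.5·742 + 3.2·1280 + 4.8·621 + 7.5·113) / 18.0 = 9779.3 / 18.0 ≈ 543.29
y: (2.5·336 + 3.2·247 + 4.8·407 + 7.5·537) / 18.0 = 7611.5 / 18.0 ≈ 422.86
From (849, 412): dx = -305.71, dy = 10.86, so the distance is √(dx²+dy²) ≈ 305.90.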